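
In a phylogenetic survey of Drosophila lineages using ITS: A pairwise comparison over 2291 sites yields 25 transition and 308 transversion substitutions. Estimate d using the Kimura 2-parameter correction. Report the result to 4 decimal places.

0.1633

P = 25/2291 ≈ 0.010912 and Q = 308/2291 ≈ 0.134439.
Under the Kimura two-parameter model, d = −½ ln(1 − 2P − Q) − ¼ ln(1 − 2Q).
1 − 2P − Q = 0.843737, giving −½ ln(0.843737) = 0.084957.
1 − 2Q = 0.731122, giving −¼ ln(0.731122) = 0.078294.
d = 0.084957 + 0.078294 = 0.163251.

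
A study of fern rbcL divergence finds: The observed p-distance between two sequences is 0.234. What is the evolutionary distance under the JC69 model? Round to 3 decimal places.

0.280

d = −(3/4) ln(1 − 4p/3) = −0.75 ln(1 − 0.312) = −0.75 ln(0.688)
  = −0.75 × (-0.373966) = 0.280475 substitutions/site.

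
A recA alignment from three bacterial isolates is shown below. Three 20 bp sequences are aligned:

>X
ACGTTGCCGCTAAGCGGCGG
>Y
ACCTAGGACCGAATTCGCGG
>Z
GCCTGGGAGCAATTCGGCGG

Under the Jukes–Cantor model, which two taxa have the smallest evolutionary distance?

X–Y: 9/20 differ, p = 0.450, d = 0.687.
X–Z: 8/20 differ, p = 0.400, d = 0.572.
Y–Z: 7/20 differ, p = 0.350, d = 0.471.
The smallest distance is between Y and Z.

Y and Z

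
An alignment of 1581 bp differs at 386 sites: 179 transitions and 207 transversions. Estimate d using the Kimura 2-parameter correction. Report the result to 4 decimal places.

P = 179/1581 ≈ 0.113219 and Q = 207/1581 ≈ 0.13093.
Under the Kimura two-parameter model, d = −½ ln(1 − 2P − Q) − ¼ ln(1 − 2Q).
1 − 2P − Q = 0.642632, giving −½ ln(0.642632) = 0.221092.
1 − 2Q = 0.73814, giving −¼ ln(0.73814) = 0.075905.
d = 0.221092 + 0.075905 = 0.296997.

0.2970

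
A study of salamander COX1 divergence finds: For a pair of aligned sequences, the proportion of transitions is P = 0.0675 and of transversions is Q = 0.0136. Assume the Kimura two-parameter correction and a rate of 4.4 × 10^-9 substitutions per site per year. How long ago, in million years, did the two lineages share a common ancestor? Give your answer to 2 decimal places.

Under the Kimura two-parameter model, d = −½ ln(1 − 2P − Q) − ¼ ln(1 − 2Q).
1 − 2P − Q = 0.8514, giving −½ ln(0.8514) = 0.080437.
1 − 2Q = 0.9728, giving −¼ ln(0.9728) = 0.006894.
d = 0.080437 + 0.006894 = 0.087331.
Under a molecular clock d = 2μt, so t = d/(2μ) = 0.087331 / (2 × 4.4 × 10^-9) = 9.92 million years.

9.92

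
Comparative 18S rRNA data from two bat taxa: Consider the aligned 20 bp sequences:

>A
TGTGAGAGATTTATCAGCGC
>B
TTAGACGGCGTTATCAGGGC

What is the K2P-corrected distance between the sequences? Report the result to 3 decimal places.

0.484

Of 20 sites, 1 differences are transitions and 6 are transversions, so P = 1/20 = 0.05 and Q = 6/20 = 0.3.
Under the Kimura two-parameter model, d = −½ ln(1 − 2P − Q) − ¼ ln(1 − 2Q).
1 − 2P − Q = 0.6, giving −½ ln(0.6) = 0.255413.
1 − 2Q = 0.4, giving −¼ ln(0.4) = 0.229073.
d = 0.255413 + 0.229073 = 0.484486.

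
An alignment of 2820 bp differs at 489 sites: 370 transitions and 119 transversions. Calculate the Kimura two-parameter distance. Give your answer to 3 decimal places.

P = 370/2820 ≈ 0.131206 and Q = 119/2820 ≈ 0.042199.
Under the Kimura two-parameter model, d = −½ ln(1 − 2P − Q) − ¼ ln(1 − 2Q).
1 − 2P − Q = 0.695389, giving −½ ln(0.695389) = 0.181642.
1 − 2Q = 0.915602, giving −¼ ln(0.915602) = 0.022043.
d = 0.181642 + 0.022043 = 0.203685.

0.204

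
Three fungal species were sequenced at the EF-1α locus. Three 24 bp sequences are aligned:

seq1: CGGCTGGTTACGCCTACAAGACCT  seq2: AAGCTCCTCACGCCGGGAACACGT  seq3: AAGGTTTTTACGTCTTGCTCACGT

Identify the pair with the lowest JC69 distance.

seq2 and seq3

seq1–seq2: 10/24 differ, p = 0.417, d = 0.608.
seq1–seq3: 12/24 differ, p = 0.500, d = 0.824.
seq2–seq3: 9/24 differ, p = 0.375, d = 0.520.
The smallest distance is between seq2 and seq3.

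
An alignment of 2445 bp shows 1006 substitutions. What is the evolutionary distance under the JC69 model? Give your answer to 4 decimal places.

p = 1006/2445 ≈ 0.411452.
d = −(3/4) ln(1 − 4p/3) = −0.75 ln(1 − 0.548603) = −0.75 ln(0.451397)
  = −0.75 × (-0.795408) = 0.596556 substitutions/site.

0.5966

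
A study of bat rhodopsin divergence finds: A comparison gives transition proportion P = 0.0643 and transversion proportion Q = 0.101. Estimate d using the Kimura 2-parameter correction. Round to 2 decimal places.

Under the Kimura two-parameter model, d = −½ ln(1 − 2P − Q) − ¼ ln(1 − 2Q).
1 − 2P − Q = 0.7704, giving −½ ln(0.7704) = 0.130423.
1 − 2Q = 0.798, giving −¼ ln(0.798) = 0.056412.
d = 0.130423 + 0.056412 = 0.186835.

0.19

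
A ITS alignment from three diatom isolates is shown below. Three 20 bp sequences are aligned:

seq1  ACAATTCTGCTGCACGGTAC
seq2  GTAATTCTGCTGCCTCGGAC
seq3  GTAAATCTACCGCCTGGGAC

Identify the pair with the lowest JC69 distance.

seq2 and seq3

seq1–seq2: 6/20 differ, p = 0.300, d = 0.383.
seq1–seq3: 8/20 differ, p = 0.400, d = 0.572.
seq2–seq3: 4/20 differ, p = 0.200, d = 0.233.
The smallest distance is between seq2 and seq3.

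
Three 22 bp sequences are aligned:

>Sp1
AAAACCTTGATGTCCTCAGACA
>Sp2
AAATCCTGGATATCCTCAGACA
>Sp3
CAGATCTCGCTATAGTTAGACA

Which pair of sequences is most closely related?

Sp1–Sp2: 3/22 differ, p = 0.136, d = 0.151.
Sp1–Sp3: 9/22 differ, p = 0.409, d = 0.591.
Sp2–Sp3: 9/22 differ, p = 0.409, d = 0.591.
The smallest distance is between Sp1 and Sp2.

Sp1 and Sp2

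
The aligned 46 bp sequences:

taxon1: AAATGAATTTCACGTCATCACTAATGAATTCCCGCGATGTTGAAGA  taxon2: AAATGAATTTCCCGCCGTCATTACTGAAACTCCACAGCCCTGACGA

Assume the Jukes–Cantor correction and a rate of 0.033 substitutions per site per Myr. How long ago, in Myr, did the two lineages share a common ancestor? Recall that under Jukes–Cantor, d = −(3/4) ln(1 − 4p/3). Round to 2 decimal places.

6.48

The sequences differ at 15 of 46 sites, so p = 15/46 ≈ 0.326087.
d = −(3/4) ln(1 − 4p/3) = −0.75 ln(1 − 0.434783) = −0.75 ln(0.565217)
  = −0.75 × (-0.570546) = 0.427910 substitutions/site.
Under a molecular clock d = 2μt, so t = d/(2μ) = 0.427910 / (2 × 0.033) = 6.48 Myr.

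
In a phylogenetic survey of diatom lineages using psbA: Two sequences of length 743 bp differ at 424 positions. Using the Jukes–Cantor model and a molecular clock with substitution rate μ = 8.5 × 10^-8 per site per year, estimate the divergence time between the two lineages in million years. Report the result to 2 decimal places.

6.31

p = 424/743 ≈ 0.570659.
d = −(3/4) ln(1 − 4p/3) = −0.75 ln(1 − 0.760879) = −0.75 ln(0.239121)
  = −0.75 × (-1.430786) = 1.073090 substitutions/site.
Under a molecular clock d = 2μt, so t = d/(2μ) = 1.073090 / (2 × 8.5 × 10^-8) = 6.31 million years.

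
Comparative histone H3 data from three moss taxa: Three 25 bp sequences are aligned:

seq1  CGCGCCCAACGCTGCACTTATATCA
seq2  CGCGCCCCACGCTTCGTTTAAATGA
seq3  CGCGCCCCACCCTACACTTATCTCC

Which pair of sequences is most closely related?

seq1–seq2: 6/25 differ, p = 0.240, d = 0.289.
seq1–seq3: 5/25 differ, p = 0.200, d = 0.233.
seq2–seq3: 8/25 differ, p = 0.320, d = 0.417.
The smallest distance is between seq1 and seq3.

seq1 and seq3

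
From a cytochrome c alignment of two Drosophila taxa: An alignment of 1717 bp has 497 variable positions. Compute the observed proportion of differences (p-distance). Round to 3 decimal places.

0.289

p = 497/1717 = 0.289458… ≈ 0.289 (to 3 d.p.).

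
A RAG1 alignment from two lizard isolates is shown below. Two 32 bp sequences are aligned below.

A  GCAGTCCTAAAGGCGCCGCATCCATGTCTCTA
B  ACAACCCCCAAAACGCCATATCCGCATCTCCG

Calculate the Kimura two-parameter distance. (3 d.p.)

Of 32 sites, 13 differences are transitions and 1 are transversions, so P = 13/32 = 0.40625 and Q = 1/32 = 0.03125.
Under the Kimura two-parameter model, d = −½ ln(1 − 2P − Q) − ¼ ln(1 − 2Q).
1 − 2P − Q = 0.15625, giving −½ ln(0.15625) = 0.928149.
1 − 2Q = 0.9375, giving −¼ ln(0.9375) = 0.016135.
d = 0.928149 + 0.016135 = 0.944284.

0.944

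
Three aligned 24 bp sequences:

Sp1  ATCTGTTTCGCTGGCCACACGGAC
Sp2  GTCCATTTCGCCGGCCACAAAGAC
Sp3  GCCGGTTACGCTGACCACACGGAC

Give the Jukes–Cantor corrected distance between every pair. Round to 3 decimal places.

d(Sp1,Sp2) = 0.304, d(Sp1,Sp3) = 0.244, d(Sp2,Sp3) = 0.441

Sp1–Sp2: 6/24 sites differ → p = 0.25, d = −0.75 ln(1 − 0.333333) = 0.304098 ≈ 0.304.
Sp1–Sp3: 5/24 sites differ → p ≈ 0.208333, d = −0.75 ln(1 − 0.277777) = 0.244066 ≈ 0.244.
Sp2–Sp3: 8/24 sites differ → p ≈ 0.333333, d = −0.75 ln(1 − 0.444444) = 0.440839 ≈ 0.441.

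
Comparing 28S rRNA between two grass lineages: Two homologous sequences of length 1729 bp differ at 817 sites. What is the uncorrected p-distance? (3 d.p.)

0.473

p = 817/1729 = 0.472527… ≈ 0.473 (to 3 d.p.).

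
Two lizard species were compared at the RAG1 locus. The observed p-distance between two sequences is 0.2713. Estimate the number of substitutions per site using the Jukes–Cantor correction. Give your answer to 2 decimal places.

d = −(3/4) ln(1 − 4p/3) = −0.75 ln(1 − 0.361733) = −0.75 ln(0.638267)
  = −0.75 × (-0.448999) = 0.336749 substitutions/site.

0.34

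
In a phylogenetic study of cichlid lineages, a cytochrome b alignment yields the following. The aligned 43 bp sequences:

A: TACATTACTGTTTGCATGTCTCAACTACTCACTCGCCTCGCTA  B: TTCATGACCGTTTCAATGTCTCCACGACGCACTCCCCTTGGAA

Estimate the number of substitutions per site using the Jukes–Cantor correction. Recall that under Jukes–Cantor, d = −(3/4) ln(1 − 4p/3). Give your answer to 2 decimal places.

0.35

The sequences differ at 12 of 43 sites, so p = 12/43 ≈ 0.27907.
d = −(3/4) ln(1 − 4p/3) = −0.75 ln(1 − 0.372093) = −0.75 ln(0.627907)
  = −0.75 × (-0.465363) = 0.349022 substitutions/site.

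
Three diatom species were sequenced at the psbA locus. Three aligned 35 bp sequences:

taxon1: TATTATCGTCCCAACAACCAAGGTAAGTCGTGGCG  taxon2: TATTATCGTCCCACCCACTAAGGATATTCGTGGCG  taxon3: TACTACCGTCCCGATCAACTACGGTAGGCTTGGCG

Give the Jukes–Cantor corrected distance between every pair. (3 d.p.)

d(taxon1,taxon2) = 0.195, d(taxon1,taxon3) = 0.458, d(taxon2,taxon3) = 0.513

taxon1–taxon2: 6/35 sites differ → p ≈ 0.171429, d = −0.75 ln(1 − 0.228572) = 0.194634 ≈ 0.195.
taxon1–taxon3: 12/35 sites differ → p ≈ 0.342857, d = −0.75 ln(1 − 0.457143) = 0.458182 ≈ 0.458.
taxon2–taxon3: 13/35 sites differ → p ≈ 0.371429, d = −0.75 ln(1 − 0.495239) = 0.512753 ≈ 0.513.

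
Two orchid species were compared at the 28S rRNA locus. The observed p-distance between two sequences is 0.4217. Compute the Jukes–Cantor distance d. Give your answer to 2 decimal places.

0.62

d = −(3/4) ln(1 − 4p/3) = −0.75 ln(1 − 0.562267) = −0.75 ln(0.437733)
  = −0.75 × (-0.826146) = 0.619610 substitutions/site.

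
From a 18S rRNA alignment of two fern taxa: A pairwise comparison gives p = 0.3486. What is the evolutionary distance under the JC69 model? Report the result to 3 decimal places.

d = −(3/4) ln(1 − 4p/3) = −0.75 ln(1 − 0.4648) = −0.75 ln(0.5352)
  = −0.75 × (-0.625115) = 0.468836 substitutions/site.

0.469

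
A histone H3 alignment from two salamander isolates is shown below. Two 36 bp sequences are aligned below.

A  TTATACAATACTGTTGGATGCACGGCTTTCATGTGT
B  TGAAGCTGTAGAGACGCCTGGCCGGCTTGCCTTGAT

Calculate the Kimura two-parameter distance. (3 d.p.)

0.848

Of 36 sites, 4 differences are transitions and 14 are transversions, so P = 4/36 ≈ 0.111111 and Q = 14/36 ≈ 0.388889.
Under the Kimura two-parameter model, d = −½ ln(1 − 2P − Q) − ¼ ln(1 − 2Q).
1 − 2P − Q = 0.388889, giving −½ ln(0.388889) = 0.472231.
1 − 2Q = 0.222222, giving −¼ ln(0.222222) = 0.376020.
d = 0.472231 + 0.376020 = 0.848251.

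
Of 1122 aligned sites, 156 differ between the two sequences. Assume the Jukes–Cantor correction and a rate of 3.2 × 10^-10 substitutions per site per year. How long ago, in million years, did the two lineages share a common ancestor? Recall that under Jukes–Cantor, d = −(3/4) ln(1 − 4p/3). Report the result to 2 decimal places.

240.28

p = 156/1122 ≈ 0.139037.
d = −(3/4) ln(1 − 4p/3) = −0.75 ln(1 − 0.185383) = −0.75 ln(0.814617)
  = −0.75 × (-0.205037) = 0.153778 substitutions/site.
Under a molecular clock d = 2μt, so t = d/(2μ) = 0.153778 / (2 × 3.2 × 10^-10) = 240.28 million years.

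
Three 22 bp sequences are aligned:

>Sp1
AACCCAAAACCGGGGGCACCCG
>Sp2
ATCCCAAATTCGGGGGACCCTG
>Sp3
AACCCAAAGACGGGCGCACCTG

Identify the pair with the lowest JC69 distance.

Sp1–Sp2: 6/22 differ, p = 0.273, d = 0.339.
Sp1–Sp3: 4/22 differ, p = 0.182, d = 0.208.
Sp2–Sp3: 6/22 differ, p = 0.273, d = 0.339.
The smallest distance is between Sp1 and Sp3.

Sp1 and Sp3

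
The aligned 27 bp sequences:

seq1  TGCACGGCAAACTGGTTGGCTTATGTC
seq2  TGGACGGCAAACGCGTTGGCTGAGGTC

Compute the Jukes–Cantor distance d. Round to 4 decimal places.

The sequences differ at 5 of 27 sites (3, 13, 14, 22, 24), so p = 5/27 ≈ 0.185185.
d = −(3/4) ln(1 − 4p/3) = −0.75 ln(1 − 0.246913) = −0.75 ln(0.753087)
  = −0.75 × (-0.283575) = 0.212681 substitutions/site.

0.2127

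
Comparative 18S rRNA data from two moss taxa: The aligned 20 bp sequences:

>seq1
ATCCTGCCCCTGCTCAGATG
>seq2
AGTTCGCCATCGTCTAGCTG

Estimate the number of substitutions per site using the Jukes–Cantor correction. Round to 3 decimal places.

The sequences differ at 11 of 20 sites, so p = 11/20 = 0.55.
d = −(3/4) ln(1 − 4p/3) = −0.75 ln(1 − 0.733333) = −0.75 ln(0.266667)
  = −0.75 × (-1.321755) = 0.991316 substitutions/site.

0.991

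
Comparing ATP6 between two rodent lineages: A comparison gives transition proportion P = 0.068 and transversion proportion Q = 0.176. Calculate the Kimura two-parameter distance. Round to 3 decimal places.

Under the Kimura two-parameter model, d = −½ ln(1 − 2P − Q) − ¼ ln(1 − 2Q).
1 − 2P − Q = 0.688, giving −½ ln(0.688) = 0.186983.
1 − 2Q = 0.648, giving −¼ ln(0.648) = 0.108466.
d = 0.186983 + 0.108466 = 0.295449.

0.295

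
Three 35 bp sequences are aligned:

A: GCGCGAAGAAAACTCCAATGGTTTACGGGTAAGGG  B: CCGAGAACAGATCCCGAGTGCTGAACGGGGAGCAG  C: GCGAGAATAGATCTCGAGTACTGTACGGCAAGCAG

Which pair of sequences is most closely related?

A–B: 15/35 differ, p = 0.429, d = 0.635.
A–C: 14/35 differ, p = 0.400, d = 0.572.
B–C: 7/35 differ, p = 0.200, d = 0.233.
The smallest distance is between B and C.

B and C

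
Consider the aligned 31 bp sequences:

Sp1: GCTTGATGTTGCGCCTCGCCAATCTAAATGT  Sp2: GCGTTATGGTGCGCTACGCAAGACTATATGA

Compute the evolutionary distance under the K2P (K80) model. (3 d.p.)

Of 31 sites, 2 differences are transitions and 8 are transversions, so P = 2/31 ≈ 0.064516 and Q = 8/31 ≈ 0.258065.
Under the Kimura two-parameter model, d = −½ ln(1 − 2P − Q) − ¼ ln(1 − 2Q).
1 − 2P − Q = 0.612903, giving −½ ln(0.612903) = 0.244774.
1 − 2Q = 0.48387, giving −¼ ln(0.48387) = 0.181485.
d = 0.244774 + 0.181485 = 0.426259.

0.426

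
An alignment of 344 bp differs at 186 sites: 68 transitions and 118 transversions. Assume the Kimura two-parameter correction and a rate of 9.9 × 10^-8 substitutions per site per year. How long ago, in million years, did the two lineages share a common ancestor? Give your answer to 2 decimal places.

4.85

P = 68/344 ≈ 0.197674 and Q = 118/344 ≈ 0.343023.
Under the Kimura two-parameter model, d = −½ ln(1 − 2P − Q) − ¼ ln(1 − 2Q).
1 − 2P − Q = 0.261629, giving −½ ln(0.261629) = 0.670414.
1 − 2Q = 0.313954, giving −¼ ln(0.313954) = 0.289627.
d = 0.670414 + 0.289627 = 0.960041.
Under a molecular clock d = 2μt, so t = d/(2μ) = 0.960041 / (2 × 9.9 × 10^-8) = 4.85 million years.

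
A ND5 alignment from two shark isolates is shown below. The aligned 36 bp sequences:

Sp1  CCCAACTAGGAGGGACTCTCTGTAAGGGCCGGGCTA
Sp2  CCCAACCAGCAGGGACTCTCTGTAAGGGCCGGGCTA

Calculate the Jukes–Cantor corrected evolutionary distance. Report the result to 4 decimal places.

The sequences differ at 2 of 36 sites (7, 10), so p = 2/36 ≈ 0.055556.
d = −(3/4) ln(1 − 4p/3) = −0.75 ln(1 − 0.074075) = −0.75 ln(0.925925)
  = −0.75 × (-0.076962) = 0.057722 substitutions/site.

0.0577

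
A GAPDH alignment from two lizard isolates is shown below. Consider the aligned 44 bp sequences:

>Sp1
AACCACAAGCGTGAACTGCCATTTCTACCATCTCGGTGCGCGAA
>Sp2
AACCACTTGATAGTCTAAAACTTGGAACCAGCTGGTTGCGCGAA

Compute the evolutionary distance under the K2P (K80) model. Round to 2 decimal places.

0.69

Of 44 sites, 2 differences are transitions and 17 are transversions, so P = 2/44 ≈ 0.045455 and Q = 17/44 ≈ 0.386364.
Under the Kimura two-parameter model, d = −½ ln(1 − 2P − Q) − ¼ ln(1 − 2Q).
1 − 2P − Q = 0.522726, giving −½ ln(0.522726) = 0.324349.
1 − 2Q = 0.227272, giving −¼ ln(0.227272) = 0.370402.
d = 0.324349 + 0.370402 = 0.694751.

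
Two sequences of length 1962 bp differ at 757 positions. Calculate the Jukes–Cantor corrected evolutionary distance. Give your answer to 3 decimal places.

0.542

p = 757/1962 ≈ 0.385831.
d = −(3/4) ln(1 − 4p/3) = −0.75 ln(1 − 0.514441) = −0.75 ln(0.485559)
  = −0.75 × (-0.722454) = 0.541841 substitutions/site.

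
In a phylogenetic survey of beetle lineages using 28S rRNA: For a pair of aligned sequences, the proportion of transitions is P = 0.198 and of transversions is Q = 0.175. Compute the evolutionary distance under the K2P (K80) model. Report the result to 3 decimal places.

Under the Kimura two-parameter model, d = −½ ln(1 − 2P − Q) − ¼ ln(1 − 2Q).
1 − 2P − Q = 0.429, giving −½ ln(0.429) = 0.423149.
1 − 2Q = 0.65, giving −¼ ln(0.65) = 0.107696.
d = 0.423149 + 0.107696 = 0.530845.

0.531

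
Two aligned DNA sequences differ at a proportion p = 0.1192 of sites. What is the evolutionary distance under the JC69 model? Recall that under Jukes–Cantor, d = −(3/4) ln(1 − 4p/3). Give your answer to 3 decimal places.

0.130

d = −(3/4) ln(1 − 4p/3) = −0.75 ln(1 − 0.158933) = −0.75 ln(0.841067)
  = −0.75 × (-0.173084) = 0.129813 substitutions/site.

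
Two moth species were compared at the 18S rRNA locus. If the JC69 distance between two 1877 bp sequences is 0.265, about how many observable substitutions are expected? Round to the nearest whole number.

419

Invert JC69: p = (3/4)(1 − e^(−4d/3)) = 0.75 × (1 − e^(-0.353333)) = 0.75 × (1 − 0.702343) = 0.223243.
Expected differing sites = pL ≈ 0.223243 × 1877 = 419.027111 ≈ 419.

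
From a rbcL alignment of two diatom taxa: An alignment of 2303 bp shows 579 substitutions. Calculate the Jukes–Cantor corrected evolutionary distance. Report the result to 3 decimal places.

0.306

p = 579/2303 ≈ 0.251411.
d = −(3/4) ln(1 − 4p/3) = −0.75 ln(1 − 0.335215) = −0.75 ln(0.664785)
  = −0.75 × (-0.408292) = 0.306219 substitutions/site.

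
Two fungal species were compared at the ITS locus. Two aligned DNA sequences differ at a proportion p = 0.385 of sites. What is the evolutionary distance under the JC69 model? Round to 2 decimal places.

d = −(3/4) ln(1 − 4p/3) = −0.75 ln(1 − 0.513333) = −0.75 ln(0.486667)
  = −0.75 × (-0.720175) = 0.540131 substitutions/site.

0.54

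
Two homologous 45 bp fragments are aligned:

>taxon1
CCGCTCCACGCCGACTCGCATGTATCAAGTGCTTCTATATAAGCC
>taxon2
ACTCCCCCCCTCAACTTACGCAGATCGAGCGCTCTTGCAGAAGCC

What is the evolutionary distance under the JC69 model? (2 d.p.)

0.67

The sequences differ at 20 of 45 sites, so p = 20/45 ≈ 0.444444.
d = −(3/4) ln(1 − 4p/3) = −0.75 ln(1 − 0.592592) = −0.75 ln(0.407408)
  = −0.75 × (-0.897940) = 0.673455 substitutions/site.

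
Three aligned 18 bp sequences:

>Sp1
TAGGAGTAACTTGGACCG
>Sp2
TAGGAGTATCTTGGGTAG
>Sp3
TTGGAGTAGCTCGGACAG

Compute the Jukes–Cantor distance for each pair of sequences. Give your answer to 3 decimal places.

d(Sp1,Sp2) = 0.264, d(Sp1,Sp3) = 0.264, d(Sp2,Sp3) = 0.347

Sp1–Sp2: 4/18 sites differ → p ≈ 0.222222, d = −0.75 ln(1 − 0.296296) = 0.263548 ≈ 0.264.
Sp1–Sp3: 4/18 sites differ → p ≈ 0.222222, d = −0.75 ln(1 − 0.296296) = 0.263548 ≈ 0.264.
Sp2–Sp3: 5/18 sites differ → p ≈ 0.277778, d = −0.75 ln(1 − 0.370371) = 0.346968 ≈ 0.347.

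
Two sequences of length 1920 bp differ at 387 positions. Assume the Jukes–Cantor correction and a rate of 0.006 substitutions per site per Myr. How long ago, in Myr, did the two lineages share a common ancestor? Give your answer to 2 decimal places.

p = 387/1920 ≈ 0.201563.
d = −(3/4) ln(1 − 4p/3) = −0.75 ln(1 − 0.268751) = −0.75 ln(0.731249)
  = −0.75 × (-0.313001) = 0.234751 substitutions/site.
Under a molecular clock d = 2μt, so t = d/(2μ) = 0.234751 / (2 × 0.006) = 19.56 Myr.

19.56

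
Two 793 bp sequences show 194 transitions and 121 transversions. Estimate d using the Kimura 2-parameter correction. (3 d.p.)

0.604

P = 194/793 ≈ 0.244641 and Q = 121/793 ≈ 0.152585.
Under the Kimura two-parameter model, d = −½ ln(1 − 2P − Q) − ¼ ln(1 − 2Q).
1 − 2P − Q = 0.358133, giving −½ ln(0.358133) = 0.513425.
1 − 2Q = 0.69483, giving −¼ ln(0.69483) = 0.091022.
d = 0.513425 + 0.091022 = 0.604447.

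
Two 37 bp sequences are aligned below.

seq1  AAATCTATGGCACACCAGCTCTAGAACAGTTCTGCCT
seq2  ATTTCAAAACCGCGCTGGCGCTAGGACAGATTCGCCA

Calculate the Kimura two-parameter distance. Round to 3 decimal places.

Of 37 sites, 8 differences are transitions and 8 are transversions, so P = 8/37 ≈ 0.216216 and Q = 8/37 ≈ 0.216216.
Under the Kimura two-parameter model, d = −½ ln(1 − 2P − Q) − ¼ ln(1 − 2Q).
1 − 2P − Q = 0.351352, giving −½ ln(0.351352) = 0.522983.
1 − 2Q = 0.567568, giving −¼ ln(0.567568) = 0.141599.
d = 0.522983 + 0.141599 = 0.664582.

0.665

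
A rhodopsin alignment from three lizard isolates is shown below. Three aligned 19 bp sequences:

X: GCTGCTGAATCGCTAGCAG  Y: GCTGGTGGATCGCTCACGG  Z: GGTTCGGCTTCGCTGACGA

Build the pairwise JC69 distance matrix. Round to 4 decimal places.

X–Y: 5/19 sites differ → p ≈ 0.263158, d = −0.75 ln(1 − 0.350877) = 0.324100 ≈ 0.3241.
X–Z: 9/19 sites differ → p ≈ 0.473684, d = −0.75 ln(1 − 0.631579) = 0.748897 ≈ 0.7489.
Y–Z: 8/19 sites differ → p ≈ 0.421053, d = −0.75 ln(1 − 0.561404) = 0.618132 ≈ 0.6181.

d(X,Y) = 0.3241, d(X,Z) = 0.7489, d(Y,Z) = 0.6181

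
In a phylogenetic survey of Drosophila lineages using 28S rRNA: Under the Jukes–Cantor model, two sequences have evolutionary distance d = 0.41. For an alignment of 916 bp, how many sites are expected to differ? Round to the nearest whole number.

Invert JC69: p = (3/4)(1 − e^(−4d/3)) = 0.75 × (1 − e^(-0.546667)) = 0.75 × (1 − 0.578876) = 0.315843.
Expected differing sites = pL ≈ 0.315843 × 916 = 289.312188 ≈ 289.

289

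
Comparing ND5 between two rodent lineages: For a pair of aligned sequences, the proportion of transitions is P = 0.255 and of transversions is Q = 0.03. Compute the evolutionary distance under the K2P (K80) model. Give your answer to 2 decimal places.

Under the Kimura two-parameter model, d = −½ ln(1 − 2P − Q) − ¼ ln(1 − 2Q).
1 − 2P − Q = 0.46, giving −½ ln(0.46) = 0.388264.
1 − 2Q = 0.94, giving −¼ ln(0.94) = 0.015469.
d = 0.388264 + 0.015469 = 0.403733.

0.40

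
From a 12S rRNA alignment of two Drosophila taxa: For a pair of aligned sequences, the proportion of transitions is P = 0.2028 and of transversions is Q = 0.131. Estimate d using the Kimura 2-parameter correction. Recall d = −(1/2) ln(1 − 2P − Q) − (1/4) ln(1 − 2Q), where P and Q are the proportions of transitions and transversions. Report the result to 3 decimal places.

0.461

Under the Kimura two-parameter model, d = −½ ln(1 − 2P − Q) − ¼ ln(1 − 2Q).
1 − 2P − Q = 0.4634, giving −½ ln(0.4634) = 0.384582.
1 − 2Q = 0.738, giving −¼ ln(0.738) = 0.075953.
d = 0.384582 + 0.075953 = 0.460535.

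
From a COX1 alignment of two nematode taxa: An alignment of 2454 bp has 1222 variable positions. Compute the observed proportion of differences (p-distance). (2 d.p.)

p = 1222/2454 = 0.497962… ≈ 0.50 (to 2 d.p.).

0.50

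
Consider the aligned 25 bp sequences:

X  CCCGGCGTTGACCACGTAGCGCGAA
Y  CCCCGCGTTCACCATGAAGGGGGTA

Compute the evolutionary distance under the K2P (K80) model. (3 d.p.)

Of 25 sites, 1 differences are transitions and 6 are transversions, so P = 1/25 = 0.04 and Q = 6/25 = 0.24.
Under the Kimura two-parameter model, d = −½ ln(1 − 2P − Q) − ¼ ln(1 − 2Q).
1 − 2P − Q = 0.68, giving −½ ln(0.68) = 0.192831.
1 − 2Q = 0.52, giving −¼ ln(0.52) = 0.163482.
d = 0.192831 + 0.163482 = 0.356313.

0.356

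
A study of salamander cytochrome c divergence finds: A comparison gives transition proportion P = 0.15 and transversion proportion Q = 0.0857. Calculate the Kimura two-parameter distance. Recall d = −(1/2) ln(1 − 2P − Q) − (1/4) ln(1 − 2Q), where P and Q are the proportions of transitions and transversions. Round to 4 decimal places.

Under the Kimura two-parameter model, d = −½ ln(1 − 2P − Q) − ¼ ln(1 − 2Q).
1 − 2P − Q = 0.6143, giving −½ ln(0.6143) = 0.243636.
1 − 2Q = 0.8286, giving −¼ ln(0.8286) = 0.047004.
d = 0.243636 + 0.047004 = 0.290640.

0.2906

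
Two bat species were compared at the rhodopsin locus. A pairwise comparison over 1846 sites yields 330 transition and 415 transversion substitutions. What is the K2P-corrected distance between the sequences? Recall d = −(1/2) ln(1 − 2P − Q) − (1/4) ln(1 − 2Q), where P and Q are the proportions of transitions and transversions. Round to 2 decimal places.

P = 330/1846 ≈ 0.178765 and Q = 415/1846 ≈ 0.22481.
Under the Kimura two-parameter model, d = −½ ln(1 − 2P − Q) − ¼ ln(1 − 2Q).
1 − 2P − Q = 0.41766, giving −½ ln(0.41766) = 0.436544.
1 − 2Q = 0.55038, giving −¼ ln(0.55038) = 0.149287.
d = 0.436544 + 0.149287 = 0.585831.

0.59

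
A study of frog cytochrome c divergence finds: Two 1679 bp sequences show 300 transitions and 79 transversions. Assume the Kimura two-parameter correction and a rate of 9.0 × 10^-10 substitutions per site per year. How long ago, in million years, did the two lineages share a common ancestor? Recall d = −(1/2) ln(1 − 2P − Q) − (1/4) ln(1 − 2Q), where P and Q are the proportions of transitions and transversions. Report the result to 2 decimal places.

P = 300/1679 ≈ 0.178678 and Q = 79/1679 ≈ 0.047052.
Under the Kimura two-parameter model, d = −½ ln(1 − 2P − Q) − ¼ ln(1 − 2Q).
1 − 2P − Q = 0.595592, giving −½ ln(0.595592) = 0.259100.
1 − 2Q = 0.905896, giving −¼ ln(0.905896) = 0.024708.
d = 0.259100 + 0.024708 = 0.283808.
Under a molecular clock d = 2μt, so t = d/(2μ) = 0.283808 / (2 × 9.0 × 10^-10) = 157.67 million years.

157.67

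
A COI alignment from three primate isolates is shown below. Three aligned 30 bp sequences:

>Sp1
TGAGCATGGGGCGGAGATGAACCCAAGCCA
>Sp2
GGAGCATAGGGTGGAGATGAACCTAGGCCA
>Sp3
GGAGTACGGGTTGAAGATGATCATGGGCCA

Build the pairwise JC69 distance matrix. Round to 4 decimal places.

Sp1–Sp2: 5/30 sites differ → p ≈ 0.166667, d = −0.75 ln(1 − 0.222223) = 0.188487 ≈ 0.1885.
Sp1–Sp3: 11/30 sites differ → p ≈ 0.366667, d = −0.75 ln(1 − 0.488889) = 0.503376 ≈ 0.5034.
Sp2–Sp3: 8/30 sites differ → p ≈ 0.266667, d = −0.75 ln(1 − 0.355556) = 0.329526 ≈ 0.3295.

d(Sp1,Sp2) = 0.1885, d(Sp1,Sp3) = 0.5034, d(Sp2,Sp3) = 0.3295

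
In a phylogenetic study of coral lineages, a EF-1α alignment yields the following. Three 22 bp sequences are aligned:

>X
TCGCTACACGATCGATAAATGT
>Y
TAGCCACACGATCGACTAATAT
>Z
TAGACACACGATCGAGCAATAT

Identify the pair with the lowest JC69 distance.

X–Y: 5/22 differ, p = 0.227, d = 0.271.
X–Z: 6/22 differ, p = 0.273, d = 0.339.
Y–Z: 3/22 differ, p = 0.136, d = 0.151.
The smallest distance is between Y and Z.

Y and Z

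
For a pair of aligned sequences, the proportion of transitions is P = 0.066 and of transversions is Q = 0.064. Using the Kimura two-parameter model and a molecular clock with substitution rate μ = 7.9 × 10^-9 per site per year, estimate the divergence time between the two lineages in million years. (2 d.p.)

Under the Kimura two-parameter model, d = −½ ln(1 − 2P − Q) − ¼ ln(1 − 2Q).
1 − 2P − Q = 0.804, giving −½ ln(0.804) = 0.109078.
1 − 2Q = 0.872, giving −¼ ln(0.872) = 0.034241.
d = 0.109078 + 0.034241 = 0.143319.
Under a molecular clock d = 2μt, so t = d/(2μ) = 0.143319 / (2 × 7.9 × 10^-9) = 9.07 million years.

9.07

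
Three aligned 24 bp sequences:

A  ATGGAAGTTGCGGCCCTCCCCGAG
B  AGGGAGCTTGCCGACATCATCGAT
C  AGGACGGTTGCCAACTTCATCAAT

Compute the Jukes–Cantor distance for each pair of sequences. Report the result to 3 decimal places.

d(A,B) = 0.520, d(A,C) = 0.824, d(B,C) = 0.304

A–B: 9/24 sites differ → p = 0.375, d = −0.75 ln(1 − 0.5) = 0.519860 ≈ 0.520.
A–C: 12/24 sites differ → p = 0.5, d = −0.75 ln(1 − 0.666667) = 0.823960 ≈ 0.824.
B–C: 6/24 sites differ → p = 0.25, d = −0.75 ln(1 − 0.333333) = 0.304098 ≈ 0.304.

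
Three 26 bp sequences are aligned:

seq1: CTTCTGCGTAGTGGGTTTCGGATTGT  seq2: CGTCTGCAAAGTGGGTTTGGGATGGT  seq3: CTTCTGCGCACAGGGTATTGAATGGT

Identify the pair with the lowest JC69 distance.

seq1–seq2: 5/26 differ, p = 0.192, d = 0.222.
seq1–seq3: 7/26 differ, p = 0.269, d = 0.334.
seq2–seq3: 8/26 differ, p = 0.308, d = 0.396.
The smallest distance is between seq1 and seq2.

seq1 and seq2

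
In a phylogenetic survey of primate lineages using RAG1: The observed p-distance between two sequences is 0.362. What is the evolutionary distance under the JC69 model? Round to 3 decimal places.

d = −(3/4) ln(1 − 4p/3) = −0.75 ln(1 − 0.482667) = −0.75 ln(0.517333)
  = −0.75 × (-0.659069) = 0.494302 substitutions/site.

0.494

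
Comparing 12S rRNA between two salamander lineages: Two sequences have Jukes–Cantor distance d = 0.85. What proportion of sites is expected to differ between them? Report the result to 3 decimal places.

p = (3/4)(1 − e^(−4d/3)) = 0.75 × (1 − e^(-1.133333)) = 0.75 × (1 − 0.321958) = 0.508532.

0.509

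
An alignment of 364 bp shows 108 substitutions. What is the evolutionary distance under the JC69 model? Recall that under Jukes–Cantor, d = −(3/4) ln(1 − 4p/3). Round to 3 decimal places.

p = 108/364 ≈ 0.296703.
d = −(3/4) ln(1 − 4p/3) = −0.75 ln(1 − 0.395604) = −0.75 ln(0.604396)
  = −0.75 × (-0.503526) = 0.377645 substitutions/site.

0.378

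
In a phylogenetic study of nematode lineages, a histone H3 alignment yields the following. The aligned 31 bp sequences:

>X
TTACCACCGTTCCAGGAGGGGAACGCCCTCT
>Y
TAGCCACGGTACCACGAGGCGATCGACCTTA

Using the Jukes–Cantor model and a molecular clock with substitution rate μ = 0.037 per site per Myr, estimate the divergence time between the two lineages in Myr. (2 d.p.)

The sequences differ at 10 of 31 sites (2, 3, 8, 11, 15, 20, 23, 26, 30, 31), so p = 10/31 ≈ 0.322581.
d = −(3/4) ln(1 − 4p/3) = −0.75 ln(1 − 0.430108) = −0.75 ln(0.569892)
  = −0.75 × (-0.562308) = 0.421731 substitutions/site.
Under a molecular clock d = 2μt, so t = d/(2μ) = 0.421731 / (2 × 0.037) = 5.70 Myr.

5.70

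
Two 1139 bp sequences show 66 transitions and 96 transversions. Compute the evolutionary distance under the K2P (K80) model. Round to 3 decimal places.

P = 66/1139 ≈ 0.057946 and Q = 96/1139 ≈ 0.084284.
Under the Kimura two-parameter model, d = −½ ln(1 − 2P − Q) − ¼ ln(1 − 2Q).
1 − 2P − Q = 0.799824, giving −½ ln(0.799824) = 0.111682.
1 − 2Q = 0.831432, giving −¼ ln(0.831432) = 0.046151.
d = 0.111682 + 0.046151 = 0.157833.

0.158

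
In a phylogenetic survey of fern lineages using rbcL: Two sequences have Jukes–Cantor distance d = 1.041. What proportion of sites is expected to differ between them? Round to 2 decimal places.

0.56

p = (3/4)(1 − e^(−4d/3)) = 0.75 × (1 − e^(-1.388)) = 0.75 × (1 − 0.249574) = 0.562820.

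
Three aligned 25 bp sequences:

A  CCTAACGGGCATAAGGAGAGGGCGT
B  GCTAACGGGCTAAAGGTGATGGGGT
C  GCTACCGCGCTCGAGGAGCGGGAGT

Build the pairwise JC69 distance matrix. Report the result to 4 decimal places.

A–B: 6/25 sites differ → p = 0.24, d = −0.75 ln(1 − 0.32) = 0.289247 ≈ 0.2892.
A–C: 8/25 sites differ → p = 0.32, d = −0.75 ln(1 − 0.426667) = 0.417216 ≈ 0.4172.
B–C: 8/25 sites differ → p = 0.32, d = −0.75 ln(1 − 0.426667) = 0.417216 ≈ 0.4172.

d(A,B) = 0.2892, d(A,C) = 0.4172, d(B,C) = 0.4172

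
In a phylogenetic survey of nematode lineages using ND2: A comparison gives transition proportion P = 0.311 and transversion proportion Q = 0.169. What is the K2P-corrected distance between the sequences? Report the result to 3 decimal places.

0.886

Under the Kimura two-parameter model, d = −½ ln(1 − 2P − Q) − ¼ ln(1 − 2Q).
1 − 2P − Q = 0.209, giving −½ ln(0.209) = 0.782711.
1 − 2Q = 0.662, giving −¼ ln(0.662) = 0.103122.
d = 0.782711 + 0.103122 = 0.885833.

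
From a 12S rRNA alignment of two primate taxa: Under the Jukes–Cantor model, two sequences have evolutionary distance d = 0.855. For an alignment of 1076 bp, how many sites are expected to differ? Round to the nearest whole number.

Invert JC69: p = (3/4)(1 − e^(−4d/3)) = 0.75 × (1 − e^(-1.14)) = 0.75 × (1 − 0.319819) = 0.510136.
Expected differing sites = pL ≈ 0.510136 × 1076 = 548.906336 ≈ 549.

549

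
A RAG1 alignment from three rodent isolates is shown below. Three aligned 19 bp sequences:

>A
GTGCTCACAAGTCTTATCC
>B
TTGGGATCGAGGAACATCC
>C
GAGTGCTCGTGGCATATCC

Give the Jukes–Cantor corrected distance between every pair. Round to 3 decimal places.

d(A,B) = 0.907, d(A,C) = 0.618, d(B,C) = 0.507

A–B: 10/19 sites differ → p ≈ 0.526316, d = −0.75 ln(1 − 0.701755) = 0.907380 ≈ 0.907.
A–C: 8/19 sites differ → p ≈ 0.421053, d = −0.75 ln(1 − 0.561404) = 0.618132 ≈ 0.618.
B–C: 7/19 sites differ → p ≈ 0.368421, d = −0.75 ln(1 − 0.491228) = 0.506816 ≈ 0.507.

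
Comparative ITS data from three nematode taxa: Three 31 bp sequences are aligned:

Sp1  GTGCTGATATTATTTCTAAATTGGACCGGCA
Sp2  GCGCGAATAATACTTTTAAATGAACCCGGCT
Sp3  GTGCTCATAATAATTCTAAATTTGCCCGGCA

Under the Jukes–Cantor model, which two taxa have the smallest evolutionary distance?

Sp1 and Sp3

Sp1–Sp2: 11/31 differ, p = 0.355, d = 0.481.
Sp1–Sp3: 5/31 differ, p = 0.161, d = 0.182.
Sp2–Sp3: 9/31 differ, p = 0.290, d = 0.367.
The smallest distance is between Sp1 and Sp3.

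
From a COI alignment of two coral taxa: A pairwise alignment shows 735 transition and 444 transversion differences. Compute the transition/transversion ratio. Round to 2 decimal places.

1.66

R = 735/444 = 1.655405… ≈ 1.66 (to 2 d.p.).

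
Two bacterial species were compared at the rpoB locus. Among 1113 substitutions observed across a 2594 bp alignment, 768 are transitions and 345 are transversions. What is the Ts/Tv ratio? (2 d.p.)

R = 768/345 = 2.226086… ≈ 2.23 (to 2 d.p.).

2.23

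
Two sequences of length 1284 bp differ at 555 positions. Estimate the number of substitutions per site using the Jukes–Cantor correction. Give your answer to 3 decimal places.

0.644

p = 555/1284 ≈ 0.432243.
d = −(3/4) ln(1 − 4p/3) = −0.75 ln(1 − 0.576324) = −0.75 ln(0.423676)
  = −0.75 × (-0.858786) = 0.644090 substitutions/site.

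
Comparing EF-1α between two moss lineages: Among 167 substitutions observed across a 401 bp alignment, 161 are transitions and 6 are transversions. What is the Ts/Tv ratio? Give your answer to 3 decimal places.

26.833

R = 161/6 = 26.833333… ≈ 26.833 (to 3 d.p.).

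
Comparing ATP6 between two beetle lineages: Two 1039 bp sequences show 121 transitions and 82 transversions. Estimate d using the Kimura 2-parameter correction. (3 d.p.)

P = 121/1039 ≈ 0.116458 and Q = 82/1039 ≈ 0.078922.
Under the Kimura two-parameter model, d = −½ ln(1 − 2P − Q) − ¼ ln(1 − 2Q).
1 − 2P − Q = 0.688162, giving −½ ln(0.688162) = 0.186866.
1 − 2Q = 0.842156, giving −¼ ln(0.842156) = 0.042948.
d = 0.186866 + 0.042948 = 0.229814.

0.230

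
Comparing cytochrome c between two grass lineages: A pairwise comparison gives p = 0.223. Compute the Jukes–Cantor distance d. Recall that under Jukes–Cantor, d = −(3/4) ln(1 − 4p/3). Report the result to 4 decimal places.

0.2647

d = −(3/4) ln(1 − 4p/3) = −0.75 ln(1 − 0.297333) = −0.75 ln(0.702667)
  = −0.75 × (-0.352872) = 0.264654 substitutions/site.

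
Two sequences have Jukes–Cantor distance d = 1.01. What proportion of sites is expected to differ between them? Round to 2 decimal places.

p = (3/4)(1 − e^(−4d/3)) = 0.75 × (1 − e^(-1.346667)) = 0.75 × (1 − 0.260106) = 0.554921.

0.55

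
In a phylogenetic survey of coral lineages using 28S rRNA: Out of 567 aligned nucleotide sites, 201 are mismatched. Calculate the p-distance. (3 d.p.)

p = 201/567 = 0.354497… ≈ 0.354 (to 3 d.p.).

0.354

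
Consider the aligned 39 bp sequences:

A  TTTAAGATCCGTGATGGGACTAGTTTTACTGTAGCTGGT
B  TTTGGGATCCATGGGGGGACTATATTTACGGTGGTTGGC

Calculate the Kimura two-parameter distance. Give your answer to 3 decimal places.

0.367

Of 39 sites, 7 differences are transitions and 4 are transversions, so P = 7/39 ≈ 0.179487 and Q = 4/39 ≈ 0.102564.
Under the Kimura two-parameter model, d = −½ ln(1 − 2P − Q) − ¼ ln(1 − 2Q).
1 − 2P − Q = 0.538462, giving −½ ln(0.538462) = 0.309519.
1 − 2Q = 0.794872, giving −¼ ln(0.794872) = 0.057394.
d = 0.309519 + 0.057394 = 0.366913.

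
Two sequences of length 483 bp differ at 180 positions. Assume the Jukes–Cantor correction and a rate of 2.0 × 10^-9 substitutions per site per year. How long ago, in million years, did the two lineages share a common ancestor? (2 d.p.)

128.80

p = 180/483 ≈ 0.372671.
d = −(3/4) ln(1 − 4p/3) = −0.75 ln(1 − 0.496895) = −0.75 ln(0.503105)
  = −0.75 × (-0.686956) = 0.515217 substitutions/site.
Under a molecular clock d = 2μt, so t = d/(2μ) = 0.515217 / (2 × 2.0 × 10^-9) = 128.80 million years.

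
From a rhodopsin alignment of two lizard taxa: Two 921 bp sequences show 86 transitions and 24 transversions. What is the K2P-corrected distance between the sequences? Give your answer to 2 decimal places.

P = 86/921 ≈ 0.093377 and Q = 24/921 ≈ 0.026059.
Under the Kimura two-parameter model, d = −½ ln(1 − 2P − Q) − ¼ ln(1 − 2Q).
1 − 2P − Q = 0.787187, giving −½ ln(0.787187) = 0.119645.
1 − 2Q = 0.947882, giving −¼ ln(0.947882) = 0.013381.
d = 0.119645 + 0.013381 = 0.133026.

0.13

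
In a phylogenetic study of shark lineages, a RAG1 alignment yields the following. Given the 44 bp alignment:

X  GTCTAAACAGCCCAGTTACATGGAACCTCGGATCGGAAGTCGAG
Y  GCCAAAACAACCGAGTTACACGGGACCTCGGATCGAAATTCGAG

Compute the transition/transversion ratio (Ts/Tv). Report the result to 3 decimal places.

1.667

Transitions are A↔G and C↔T; transversions are all other mismatches.
Transitions: 5. Transversions: 3.
R = 5/3 = 1.666666… ≈ 1.667 (to 3 d.p.).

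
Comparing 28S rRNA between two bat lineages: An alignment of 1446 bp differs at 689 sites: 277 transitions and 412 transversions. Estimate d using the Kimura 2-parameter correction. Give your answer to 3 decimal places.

P = 277/1446 ≈ 0.191563 and Q = 412/1446 ≈ 0.284924.
Under the Kimura two-parameter model, d = −½ ln(1 − 2P − Q) − ¼ ln(1 − 2Q).
1 − 2P − Q = 0.33195, giving −½ ln(0.33195) = 0.551385.
1 − 2Q = 0.430152, giving −¼ ln(0.430152) = 0.210904.
d = 0.551385 + 0.210904 = 0.762289.

0.762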